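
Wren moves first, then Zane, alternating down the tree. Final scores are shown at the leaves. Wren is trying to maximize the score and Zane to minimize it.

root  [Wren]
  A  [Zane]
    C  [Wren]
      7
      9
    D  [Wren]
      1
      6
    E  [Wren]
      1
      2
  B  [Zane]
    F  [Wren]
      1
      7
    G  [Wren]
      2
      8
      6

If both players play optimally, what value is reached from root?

C (Wren): max(7, 9) = 9
D (Wren): max(1, 6) = 6
E (Wren): max(1, 2) = 2
A (Zane): min(9, 6, 2) = 2
F (Wren): max(1, 7) = 7
G (Wren): max(2, 8, 6) = 8
B (Zane): min(7, 8) = 7
root (Wren): max(2, 7) = 7

7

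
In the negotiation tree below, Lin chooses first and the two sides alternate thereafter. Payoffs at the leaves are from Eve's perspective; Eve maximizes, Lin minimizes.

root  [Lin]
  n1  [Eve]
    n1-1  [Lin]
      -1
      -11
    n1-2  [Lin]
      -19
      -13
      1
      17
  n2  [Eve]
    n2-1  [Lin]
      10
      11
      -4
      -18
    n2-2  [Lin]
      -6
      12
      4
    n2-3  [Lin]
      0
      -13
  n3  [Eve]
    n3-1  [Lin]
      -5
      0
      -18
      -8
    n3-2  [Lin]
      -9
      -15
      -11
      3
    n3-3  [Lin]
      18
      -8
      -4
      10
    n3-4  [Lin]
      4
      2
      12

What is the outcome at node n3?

n3-1 (Lin): min(-5, 0, -18, -8) = -18
n3-2 (Lin): min(-9, -15, -11, 3) = -15
n3-3 (Lin): min(18, -8, -4, 10) = -8
n3-4 (Lin): min(4, 2, 12) = 2
n3 (Eve): max(-18, -15, -8, 2) = 2

2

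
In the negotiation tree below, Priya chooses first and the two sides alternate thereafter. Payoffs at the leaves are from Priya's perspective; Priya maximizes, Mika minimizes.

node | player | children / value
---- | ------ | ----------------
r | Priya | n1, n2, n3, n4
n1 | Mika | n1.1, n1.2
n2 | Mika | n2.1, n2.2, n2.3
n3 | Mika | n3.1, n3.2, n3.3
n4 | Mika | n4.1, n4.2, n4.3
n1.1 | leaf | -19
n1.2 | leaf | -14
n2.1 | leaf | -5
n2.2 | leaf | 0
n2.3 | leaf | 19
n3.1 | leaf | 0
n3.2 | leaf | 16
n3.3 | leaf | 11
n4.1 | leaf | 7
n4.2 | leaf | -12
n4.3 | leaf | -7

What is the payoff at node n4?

n4 (Mika): min(7, -12, -7) = -12

-12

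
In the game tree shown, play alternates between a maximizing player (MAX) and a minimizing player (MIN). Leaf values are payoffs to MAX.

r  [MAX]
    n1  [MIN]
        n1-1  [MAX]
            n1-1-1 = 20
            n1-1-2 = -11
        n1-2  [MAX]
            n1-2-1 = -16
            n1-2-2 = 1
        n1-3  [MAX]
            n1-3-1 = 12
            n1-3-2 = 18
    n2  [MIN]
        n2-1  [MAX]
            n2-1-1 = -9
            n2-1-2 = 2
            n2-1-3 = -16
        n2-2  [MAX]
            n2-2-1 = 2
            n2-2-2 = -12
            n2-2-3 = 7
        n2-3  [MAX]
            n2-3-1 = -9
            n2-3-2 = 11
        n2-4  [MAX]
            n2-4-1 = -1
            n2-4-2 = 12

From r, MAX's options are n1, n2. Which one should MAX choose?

n2

n1-1 (MAX): max(20, -11) = 20
n1-2 (MAX): max(-16, 1) = 1
n1-3 (MAX): max(12, 18) = 18
n1 (MIN): min(20, 1, 18) = 1
n2-1 (MAX): max(-9, 2, -16) = 2
n2-2 (MAX): max(2, -12, 7) = 7
n2-3 (MAX): max(-9, 11) = 11
n2-4 (MAX): max(-1, 12) = 12
n2 (MIN): min(2, 7, 11, 12) = 2
r (MAX): max(1, 2) = 2
MAX at r wants the highest of {n1=1, n2=2}, so chooses n2.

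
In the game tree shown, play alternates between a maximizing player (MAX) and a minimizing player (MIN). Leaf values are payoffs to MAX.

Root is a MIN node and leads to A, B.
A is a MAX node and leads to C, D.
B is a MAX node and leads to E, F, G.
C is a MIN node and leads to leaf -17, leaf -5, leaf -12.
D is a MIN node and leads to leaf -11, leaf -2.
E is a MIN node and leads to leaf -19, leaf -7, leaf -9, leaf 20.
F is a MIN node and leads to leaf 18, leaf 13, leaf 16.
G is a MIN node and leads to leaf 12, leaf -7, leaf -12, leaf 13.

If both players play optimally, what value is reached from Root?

C (MIN): min(-17, -5, -12) = -17
D (MIN): min(-11, -2) = -11
A (MAX): max(-17, -11) = -11
E (MIN): min(-19, -7, -9, 20) = -19
F (MIN): min(18, 13, 16) = 13
G (MIN): min(12, -7, -12, 13) = -12
B (MAX): max(-19, 13, -12) = 13
Root (MIN): min(-11, 13) = -11

-11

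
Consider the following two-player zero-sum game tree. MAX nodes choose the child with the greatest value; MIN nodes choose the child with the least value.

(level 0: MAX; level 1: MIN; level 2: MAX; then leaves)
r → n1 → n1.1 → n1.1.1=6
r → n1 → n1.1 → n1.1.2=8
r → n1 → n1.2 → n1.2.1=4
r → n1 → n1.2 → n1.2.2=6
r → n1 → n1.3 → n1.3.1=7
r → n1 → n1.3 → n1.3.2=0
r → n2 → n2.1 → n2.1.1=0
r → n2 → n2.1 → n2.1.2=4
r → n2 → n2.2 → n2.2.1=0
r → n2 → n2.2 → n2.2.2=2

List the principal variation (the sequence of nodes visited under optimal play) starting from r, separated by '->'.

n1.1 (MAX): max(6, 8) = 8
n1.2 (MAX): max(4, 6) = 6
n1.3 (MAX): max(7, 0) = 7
n1 (MIN): min(8, 6, 7) = 6
n2.1 (MAX): max(0, 4) = 4
n2.2 (MAX): max(0, 2) = 2
n2 (MIN): min(4, 2) = 2
r (MAX): max(6, 2) = 6
At r, MAX picks n1 (highest: 6).
At n1, MIN picks n1.2 (lowest: 6).
At n1.2, MAX picks n1.2.2 (highest: 6).
Terminal value 6.

r -> n1 -> n1.2 -> n1.2.2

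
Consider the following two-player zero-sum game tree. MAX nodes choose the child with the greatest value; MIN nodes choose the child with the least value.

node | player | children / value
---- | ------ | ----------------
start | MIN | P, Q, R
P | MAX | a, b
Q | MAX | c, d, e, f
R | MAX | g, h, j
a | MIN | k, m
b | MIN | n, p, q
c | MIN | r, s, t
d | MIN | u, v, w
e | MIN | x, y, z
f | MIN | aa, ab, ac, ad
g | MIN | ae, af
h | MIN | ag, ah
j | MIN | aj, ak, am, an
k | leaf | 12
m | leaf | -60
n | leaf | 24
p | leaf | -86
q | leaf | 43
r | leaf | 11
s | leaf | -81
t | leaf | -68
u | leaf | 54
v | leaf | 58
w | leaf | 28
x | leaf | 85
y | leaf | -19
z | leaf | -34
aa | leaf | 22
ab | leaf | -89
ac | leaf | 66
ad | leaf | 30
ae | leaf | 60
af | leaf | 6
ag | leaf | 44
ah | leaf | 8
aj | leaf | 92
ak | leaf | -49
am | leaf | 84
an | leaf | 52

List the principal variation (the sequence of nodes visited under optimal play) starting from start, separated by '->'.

a (MIN): min(12, -60) = -60
b (MIN): min(24, -86, 43) = -86
P (MAX): max(-60, -86) = -60
c (MIN): min(11, -81, -68) = -81
d (MIN): min(54, 58, 28) = 28
e (MIN): min(85, -19, -34) = -34
f (MIN): min(22, -89, 66, 30) = -89
Q (MAX): max(-81, 28, -34, -89) = 28
g (MIN): min(60, 6) = 6
h (MIN): min(44, 8) = 8
j (MIN): min(92, -49, 84, 52) = -49
R (MAX): max(6, 8, -49) = 8
start (MIN): min(-60, 28, 8) = -60
At start, MIN picks P (lowest: -60).
At P, MAX picks a (highest: -60).
At a, MIN picks m (lowest: -60).
Terminal value -60.

start -> P -> a -> m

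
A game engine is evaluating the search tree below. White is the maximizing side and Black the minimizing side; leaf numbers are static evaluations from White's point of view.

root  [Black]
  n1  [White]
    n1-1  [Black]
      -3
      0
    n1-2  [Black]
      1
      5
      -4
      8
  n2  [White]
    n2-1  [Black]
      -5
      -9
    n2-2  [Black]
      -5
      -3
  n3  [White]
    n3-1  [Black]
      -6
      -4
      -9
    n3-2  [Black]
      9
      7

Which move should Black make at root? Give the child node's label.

n1-1 (Black): min(-3, 0) = -3
n1-2 (Black): min(1, 5, -4, 8) = -4
n1 (White): max(-3, -4) = -3
n2-1 (Black): min(-5, -9) = -9
n2-2 (Black): min(-5, -3) = -5
n2 (White): max(-9, -5) = -5
n3-1 (Black): min(-6, -4, -9) = -9
n3-2 (Black): min(9, 7) = 7
n3 (White): max(-9, 7) = 7
root (Black): min(-3, -5, 7) = -5
Black at root wants the lowest of {n1=-3, n2=-5, n3=7}, so chooses n2.

n2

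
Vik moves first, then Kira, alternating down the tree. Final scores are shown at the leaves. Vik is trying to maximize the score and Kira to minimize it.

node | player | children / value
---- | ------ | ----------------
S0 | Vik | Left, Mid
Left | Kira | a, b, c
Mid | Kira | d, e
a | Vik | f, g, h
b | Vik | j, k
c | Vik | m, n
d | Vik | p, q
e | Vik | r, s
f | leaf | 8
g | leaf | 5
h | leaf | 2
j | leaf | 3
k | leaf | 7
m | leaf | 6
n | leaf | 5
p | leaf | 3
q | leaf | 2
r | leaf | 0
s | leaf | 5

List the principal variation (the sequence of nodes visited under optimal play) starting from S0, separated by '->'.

S0 -> Left -> c -> m

a (Vik): max(8, 5, 2) = 8
b (Vik): max(3, 7) = 7
c (Vik): max(6, 5) = 6
Left (Kira): min(8, 7, 6) = 6
d (Vik): max(3, 2) = 3
e (Vik): max(0, 5) = 5
Mid (Kira): min(3, 5) = 3
S0 (Vik): max(6, 3) = 6
At S0, Vik picks Left (highest: 6).
At Left, Kira picks c (lowest: 6).
At c, Vik picks m (highest: 6).
Terminal value 6.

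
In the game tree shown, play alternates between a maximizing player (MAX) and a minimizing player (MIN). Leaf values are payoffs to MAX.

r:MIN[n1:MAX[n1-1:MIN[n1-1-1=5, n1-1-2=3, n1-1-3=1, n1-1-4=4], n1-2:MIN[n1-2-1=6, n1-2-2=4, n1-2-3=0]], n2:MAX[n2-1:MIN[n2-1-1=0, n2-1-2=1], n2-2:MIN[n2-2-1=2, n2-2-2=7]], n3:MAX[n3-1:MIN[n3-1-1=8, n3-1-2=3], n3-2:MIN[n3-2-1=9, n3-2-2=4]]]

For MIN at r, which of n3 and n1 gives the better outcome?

n1

n3-1 (MIN): min(8, 3) = 3
n3-2 (MIN): min(9, 4) = 4
n3 (MAX): max(3, 4) = 4
n1-1 (MIN): min(5, 3, 1, 4) = 1
n1-2 (MIN): min(6, 4, 0) = 0
n1 (MAX): max(1, 0) = 1
MIN prefers the lower value; n3=4, n1=1. n1 is better since 1 < 4.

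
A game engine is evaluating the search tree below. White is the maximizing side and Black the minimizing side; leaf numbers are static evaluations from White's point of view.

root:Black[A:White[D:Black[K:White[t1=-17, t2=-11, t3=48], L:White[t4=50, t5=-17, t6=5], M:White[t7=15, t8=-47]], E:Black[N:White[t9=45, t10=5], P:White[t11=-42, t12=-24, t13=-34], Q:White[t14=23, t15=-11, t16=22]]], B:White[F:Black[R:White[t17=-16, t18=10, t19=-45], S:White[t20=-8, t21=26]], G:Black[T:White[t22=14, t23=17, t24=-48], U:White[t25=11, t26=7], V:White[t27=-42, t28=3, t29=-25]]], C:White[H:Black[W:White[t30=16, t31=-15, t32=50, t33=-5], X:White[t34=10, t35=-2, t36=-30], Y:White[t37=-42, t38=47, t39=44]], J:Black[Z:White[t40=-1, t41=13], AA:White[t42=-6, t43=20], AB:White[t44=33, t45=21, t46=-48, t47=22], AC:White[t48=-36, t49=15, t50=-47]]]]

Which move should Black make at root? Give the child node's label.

K (White): max(-17, -11, 48) = 48
L (White): max(50, -17, 5) = 50
M (White): max(15, -47) = 15
D (Black): min(48, 50, 15) = 15
N (White): max(45, 5) = 45
P (White): max(-42, -24, -34) = -24
Q (White): max(23, -11, 22) = 23
E (Black): min(45, -24, 23) = -24
A (White): max(15, -24) = 15
R (White): max(-16, 10, -45) = 10
S (White): max(-8, 26) = 26
F (Black): min(10, 26) = 10
T (White): max(14, 17, -48) = 17
U (White): max(11, 7) = 11
V (White): max(-42, 3, -25) = 3
G (Black): min(17, 11, 3) = 3
B (White): max(10, 3) = 10
W (White): max(16, -15, 50, -5) = 50
X (White): max(10, -2, -30) = 10
Y (White): max(-42, 47, 44) = 47
H (Black): min(50, 10, 47) = 10
Z (White): max(-1, 13) = 13
AA (White): max(-6, 20) = 20
AB (White): max(33, 21, -48, 22) = 33
AC (White): max(-36, 15, -47) = 15
J (Black): min(13, 20, 33, 15) = 13
C (White): max(10, 13) = 13
root (Black): min(15, 10, 13) = 10
Black at root wants the lowest of {A=15, B=10, C=13}, so chooses B.

B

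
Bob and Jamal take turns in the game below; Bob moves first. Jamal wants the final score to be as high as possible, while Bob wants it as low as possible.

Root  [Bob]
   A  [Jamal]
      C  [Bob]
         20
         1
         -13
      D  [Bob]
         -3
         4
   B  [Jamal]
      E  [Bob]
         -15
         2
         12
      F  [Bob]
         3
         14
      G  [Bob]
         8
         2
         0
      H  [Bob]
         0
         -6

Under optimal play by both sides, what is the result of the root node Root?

-3

C (Bob): min(20, 1, -13) = -13
D (Bob): min(-3, 4) = -3
A (Jamal): max(-13, -3) = -3
E (Bob): min(-15, 2, 12) = -15
F (Bob): min(3, 14) = 3
G (Bob): min(8, 2, 0) = 0
H (Bob): min(0, -6) = -6
B (Jamal): max(-15, 3, 0, -6) = 3
Root (Bob): min(-3, 3) = -3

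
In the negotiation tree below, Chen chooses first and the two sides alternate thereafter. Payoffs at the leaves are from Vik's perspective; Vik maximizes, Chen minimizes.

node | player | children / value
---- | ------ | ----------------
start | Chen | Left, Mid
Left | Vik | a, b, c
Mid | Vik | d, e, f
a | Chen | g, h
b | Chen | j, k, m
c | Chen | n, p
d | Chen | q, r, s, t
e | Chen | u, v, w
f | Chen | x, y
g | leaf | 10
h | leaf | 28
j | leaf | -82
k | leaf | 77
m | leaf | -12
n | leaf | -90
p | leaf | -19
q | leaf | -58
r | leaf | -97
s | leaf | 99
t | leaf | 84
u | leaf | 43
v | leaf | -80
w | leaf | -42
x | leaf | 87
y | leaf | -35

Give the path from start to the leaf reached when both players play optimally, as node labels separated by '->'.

a (Chen): min(10, 28) = 10
b (Chen): min(-82, 77, -12) = -82
c (Chen): min(-90, -19) = -90
Left (Vik): max(10, -82, -90) = 10
d (Chen): min(-58, -97, 99, 84) = -97
e (Chen): min(43, -80, -42) = -80
f (Chen): min(87, -35) = -35
Mid (Vik): max(-97, -80, -35) = -35
start (Chen): min(10, -35) = -35
At start, Chen picks Mid (lowest: -35).
At Mid, Vik picks f (highest: -35).
At f, Chen picks y (lowest: -35).
Terminal value -35.

start -> Mid -> f -> y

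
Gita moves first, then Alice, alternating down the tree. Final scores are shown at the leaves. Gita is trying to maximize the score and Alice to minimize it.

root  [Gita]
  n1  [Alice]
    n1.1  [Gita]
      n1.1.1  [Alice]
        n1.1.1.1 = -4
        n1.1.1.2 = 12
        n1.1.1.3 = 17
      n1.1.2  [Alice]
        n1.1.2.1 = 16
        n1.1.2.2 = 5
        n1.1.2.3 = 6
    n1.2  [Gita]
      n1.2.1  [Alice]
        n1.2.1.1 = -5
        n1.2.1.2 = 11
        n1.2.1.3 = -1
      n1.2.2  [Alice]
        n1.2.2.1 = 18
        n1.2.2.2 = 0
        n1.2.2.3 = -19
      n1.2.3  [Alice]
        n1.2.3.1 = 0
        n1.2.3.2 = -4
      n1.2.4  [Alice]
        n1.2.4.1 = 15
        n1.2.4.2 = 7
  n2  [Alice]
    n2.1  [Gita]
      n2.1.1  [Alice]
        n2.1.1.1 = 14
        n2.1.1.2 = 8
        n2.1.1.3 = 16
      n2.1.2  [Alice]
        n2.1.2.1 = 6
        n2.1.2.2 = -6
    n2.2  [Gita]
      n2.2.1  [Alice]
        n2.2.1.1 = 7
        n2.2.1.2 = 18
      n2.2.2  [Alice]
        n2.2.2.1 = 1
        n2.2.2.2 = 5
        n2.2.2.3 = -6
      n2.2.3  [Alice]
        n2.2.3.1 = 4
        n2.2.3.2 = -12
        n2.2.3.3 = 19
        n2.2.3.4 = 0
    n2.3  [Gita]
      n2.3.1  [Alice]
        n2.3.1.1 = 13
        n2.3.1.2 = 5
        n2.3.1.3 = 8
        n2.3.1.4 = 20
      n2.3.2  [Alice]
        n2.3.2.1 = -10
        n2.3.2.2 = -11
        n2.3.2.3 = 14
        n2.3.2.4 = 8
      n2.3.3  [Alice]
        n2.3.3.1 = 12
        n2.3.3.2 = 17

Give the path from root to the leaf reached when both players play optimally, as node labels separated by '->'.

n1.1.1 (Alice): min(-4, 12, 17) = -4
n1.1.2 (Alice): min(16, 5, 6) = 5
n1.1 (Gita): max(-4, 5) = 5
n1.2.1 (Alice): min(-5, 11, -1) = -5
n1.2.2 (Alice): min(18, 0, -19) = -19
n1.2.3 (Alice): min(0, -4) = -4
n1.2.4 (Alice): min(15, 7) = 7
n1.2 (Gita): max(-5, -19, -4, 7) = 7
n1 (Alice): min(5, 7) = 5
n2.1.1 (Alice): min(14, 8, 16) = 8
n2.1.2 (Alice): min(6, -6) = -6
n2.1 (Gita): max(8, -6) = 8
n2.2.1 (Alice): min(7, 18) = 7
n2.2.2 (Alice): min(1, 5, -6) = -6
n2.2.3 (Alice): min(4, -12, 19, 0) = -12
n2.2 (Gita): max(7, -6, -12) = 7
n2.3.1 (Alice): min(13, 5, 8, 20) = 5
n2.3.2 (Alice): min(-10, -11, 14, 8) = -11
n2.3.3 (Alice): min(12, 17) = 12
n2.3 (Gita): max(5, -11, 12) = 12
n2 (Alice): min(8, 7, 12) = 7
root (Gita): max(5, 7) = 7
At root, Gita picks n2 (highest: 7).
At n2, Alice picks n2.2 (lowest: 7).
At n2.2, Gita picks n2.2.1 (highest: 7).
At n2.2.1, Alice picks n2.2.1.1 (lowest: 7).
Terminal value 7.

root -> n2 -> n2.2 -> n2.2.1 -> n2.2.1.1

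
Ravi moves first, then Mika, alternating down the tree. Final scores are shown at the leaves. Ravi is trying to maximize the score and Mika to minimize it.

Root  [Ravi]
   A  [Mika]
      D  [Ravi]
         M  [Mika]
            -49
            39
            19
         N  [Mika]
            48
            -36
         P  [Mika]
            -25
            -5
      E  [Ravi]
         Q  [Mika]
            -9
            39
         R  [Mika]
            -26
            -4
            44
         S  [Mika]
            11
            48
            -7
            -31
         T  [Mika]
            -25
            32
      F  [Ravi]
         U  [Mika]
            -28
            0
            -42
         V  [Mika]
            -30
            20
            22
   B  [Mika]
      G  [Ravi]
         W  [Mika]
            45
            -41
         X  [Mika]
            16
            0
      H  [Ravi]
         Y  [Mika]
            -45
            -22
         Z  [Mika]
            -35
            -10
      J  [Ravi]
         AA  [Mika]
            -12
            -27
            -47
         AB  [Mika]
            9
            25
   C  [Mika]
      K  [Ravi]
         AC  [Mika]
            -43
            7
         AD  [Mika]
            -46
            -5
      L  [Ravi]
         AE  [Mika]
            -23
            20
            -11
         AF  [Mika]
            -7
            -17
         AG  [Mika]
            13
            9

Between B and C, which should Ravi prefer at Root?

W (Mika): min(45, -41) = -41
X (Mika): min(16, 0) = 0
G (Ravi): max(-41, 0) = 0
Y (Mika): min(-45, -22) = -45
Z (Mika): min(-35, -10) = -35
H (Ravi): max(-45, -35) = -35
AA (Mika): min(-12, -27, -47) = -47
AB (Mika): min(9, 25) = 9
J (Ravi): max(-47, 9) = 9
B (Mika): min(0, -35, 9) = -35
AC (Mika): min(-43, 7) = -43
AD (Mika): min(-46, -5) = -46
K (Ravi): max(-43, -46) = -43
AE (Mika): min(-23, 20, -11) = -23
AF (Mika): min(-7, -17) = -17
AG (Mika): min(13, 9) = 9
L (Ravi): max(-23, -17, 9) = 9
C (Mika): min(-43, 9) = -43
Ravi prefers the higher value; B=-35, C=-43. B is better since -35 > -43.

B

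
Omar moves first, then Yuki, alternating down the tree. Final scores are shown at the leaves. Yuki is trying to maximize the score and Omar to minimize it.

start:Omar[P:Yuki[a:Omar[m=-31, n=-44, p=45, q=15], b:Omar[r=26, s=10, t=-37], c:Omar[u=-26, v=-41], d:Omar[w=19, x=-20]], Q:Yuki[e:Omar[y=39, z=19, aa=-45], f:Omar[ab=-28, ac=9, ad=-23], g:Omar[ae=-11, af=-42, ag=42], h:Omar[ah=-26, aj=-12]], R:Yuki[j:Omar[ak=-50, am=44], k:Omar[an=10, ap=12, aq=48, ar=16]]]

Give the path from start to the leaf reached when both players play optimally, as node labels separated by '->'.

start -> Q -> h -> ah

a (Omar): min(-31, -44, 45, 15) = -44
b (Omar): min(26, 10, -37) = -37
c (Omar): min(-26, -41) = -41
d (Omar): min(19, -20) = -20
P (Yuki): max(-44, -37, -41, -20) = -20
e (Omar): min(39, 19, -45) = -45
f (Omar): min(-28, 9, -23) = -28
g (Omar): min(-11, -42, 42) = -42
h (Omar): min(-26, -12) = -26
Q (Yuki): max(-45, -28, -42, -26) = -26
j (Omar): min(-50, 44) = -50
k (Omar): min(10, 12, 48, 16) = 10
R (Yuki): max(-50, 10) = 10
start (Omar): min(-20, -26, 10) = -26
At start, Omar picks Q (lowest: -26).
At Q, Yuki picks h (highest: -26).
At h, Omar picks ah (lowest: -26).
Terminal value -26.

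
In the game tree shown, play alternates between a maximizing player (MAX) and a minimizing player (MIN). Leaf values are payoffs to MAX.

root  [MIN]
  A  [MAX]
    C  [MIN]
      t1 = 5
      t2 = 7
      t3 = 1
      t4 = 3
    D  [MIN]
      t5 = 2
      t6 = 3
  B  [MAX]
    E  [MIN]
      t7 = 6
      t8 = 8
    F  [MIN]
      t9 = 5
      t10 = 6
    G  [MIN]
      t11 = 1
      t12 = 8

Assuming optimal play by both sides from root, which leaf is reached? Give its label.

t5

C (MIN): min(5, 7, 1, 3) = 1
D (MIN): min(2, 3) = 2
A (MAX): max(1, 2) = 2
E (MIN): min(6, 8) = 6
F (MIN): min(5, 6) = 5
G (MIN): min(1, 8) = 1
B (MAX): max(6, 5, 1) = 6
root (MIN): min(2, 6) = 2
At root, MIN picks A (lowest: 2).
At A, MAX picks D (highest: 2).
At D, MIN picks t5 (lowest: 2).
Terminal value 2.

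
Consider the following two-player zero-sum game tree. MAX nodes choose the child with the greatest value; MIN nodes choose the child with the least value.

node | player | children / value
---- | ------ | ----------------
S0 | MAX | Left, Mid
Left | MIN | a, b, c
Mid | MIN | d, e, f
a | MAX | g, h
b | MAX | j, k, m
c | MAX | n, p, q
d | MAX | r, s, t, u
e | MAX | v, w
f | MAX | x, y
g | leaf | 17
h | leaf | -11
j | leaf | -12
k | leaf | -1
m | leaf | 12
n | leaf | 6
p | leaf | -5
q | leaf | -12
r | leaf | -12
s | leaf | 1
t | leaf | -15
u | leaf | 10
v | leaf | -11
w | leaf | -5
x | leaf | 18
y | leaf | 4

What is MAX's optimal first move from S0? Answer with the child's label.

a (MAX): max(17, -11) = 17
b (MAX): max(-12, -1, 12) = 12
c (MAX): max(6, -5, -12) = 6
Left (MIN): min(17, 12, 6) = 6
d (MAX): max(-12, 1, -15, 10) = 10
e (MAX): max(-11, -5) = -5
f (MAX): max(18, 4) = 18
Mid (MIN): min(10, -5, 18) = -5
S0 (MAX): max(6, -5) = 6
MAX at S0 wants the highest of {Left=6, Mid=-5}, so chooses Left.

Left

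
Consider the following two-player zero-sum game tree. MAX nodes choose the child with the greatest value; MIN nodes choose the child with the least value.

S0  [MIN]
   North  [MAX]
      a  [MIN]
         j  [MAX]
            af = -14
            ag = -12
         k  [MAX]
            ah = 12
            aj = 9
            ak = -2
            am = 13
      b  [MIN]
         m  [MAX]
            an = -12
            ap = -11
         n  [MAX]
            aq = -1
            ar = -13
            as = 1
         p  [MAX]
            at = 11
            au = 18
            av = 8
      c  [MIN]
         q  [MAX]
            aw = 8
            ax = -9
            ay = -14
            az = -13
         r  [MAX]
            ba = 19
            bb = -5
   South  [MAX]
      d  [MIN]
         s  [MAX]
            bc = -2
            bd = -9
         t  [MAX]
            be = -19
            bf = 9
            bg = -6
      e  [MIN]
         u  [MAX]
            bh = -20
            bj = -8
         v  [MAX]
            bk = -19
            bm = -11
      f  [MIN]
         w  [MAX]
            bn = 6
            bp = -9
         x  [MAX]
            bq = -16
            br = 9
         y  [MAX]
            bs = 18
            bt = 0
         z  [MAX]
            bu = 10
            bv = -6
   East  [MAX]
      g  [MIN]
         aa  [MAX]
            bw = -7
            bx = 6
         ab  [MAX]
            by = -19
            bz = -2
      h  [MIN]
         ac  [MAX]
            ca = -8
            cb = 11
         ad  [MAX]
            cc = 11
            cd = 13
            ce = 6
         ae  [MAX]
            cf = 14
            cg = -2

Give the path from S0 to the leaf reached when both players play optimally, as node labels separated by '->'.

j (MAX): max(-14, -12) = -12
k (MAX): max(12, 9, -2, 13) = 13
a (MIN): min(-12, 13) = -12
m (MAX): max(-12, -11) = -11
n (MAX): max(-1, -13, 1) = 1
p (MAX): max(11, 18, 8) = 18
b (MIN): min(-11, 1, 18) = -11
q (MAX): max(8, -9, -14, -13) = 8
r (MAX): max(19, -5) = 19
c (MIN): min(8, 19) = 8
North (MAX): max(-12, -11, 8) = 8
s (MAX): max(-2, -9) = -2
t (MAX): max(-19, 9, -6) = 9
d (MIN): min(-2, 9) = -2
u (MAX): max(-20, -8) = -8
v (MAX): max(-19, -11) = -11
e (MIN): min(-8, -11) = -11
w (MAX): max(6, -9) = 6
x (MAX): max(-16, 9) = 9
y (MAX): max(18, 0) = 18
z (MAX): max(10, -6) = 10
f (MIN): min(6, 9, 18, 10) = 6
South (MAX): max(-2, -11, 6) = 6
aa (MAX): max(-7, 6) = 6
ab (MAX): max(-19, -2) = -2
g (MIN): min(6, -2) = -2
ac (MAX): max(-8, 11) = 11
ad (MAX): max(11, 13, 6) = 13
ae (MAX): max(14, -2) = 14
h (MIN): min(11, 13, 14) = 11
East (MAX): max(-2, 11) = 11
S0 (MIN): min(8, 6, 11) = 6
At S0, MIN picks South (lowest: 6).
At South, MAX picks f (highest: 6).
At f, MIN picks w (lowest: 6).
At w, MAX picks bn (highest: 6).
Terminal value 6.

S0 -> South -> f -> w -> bn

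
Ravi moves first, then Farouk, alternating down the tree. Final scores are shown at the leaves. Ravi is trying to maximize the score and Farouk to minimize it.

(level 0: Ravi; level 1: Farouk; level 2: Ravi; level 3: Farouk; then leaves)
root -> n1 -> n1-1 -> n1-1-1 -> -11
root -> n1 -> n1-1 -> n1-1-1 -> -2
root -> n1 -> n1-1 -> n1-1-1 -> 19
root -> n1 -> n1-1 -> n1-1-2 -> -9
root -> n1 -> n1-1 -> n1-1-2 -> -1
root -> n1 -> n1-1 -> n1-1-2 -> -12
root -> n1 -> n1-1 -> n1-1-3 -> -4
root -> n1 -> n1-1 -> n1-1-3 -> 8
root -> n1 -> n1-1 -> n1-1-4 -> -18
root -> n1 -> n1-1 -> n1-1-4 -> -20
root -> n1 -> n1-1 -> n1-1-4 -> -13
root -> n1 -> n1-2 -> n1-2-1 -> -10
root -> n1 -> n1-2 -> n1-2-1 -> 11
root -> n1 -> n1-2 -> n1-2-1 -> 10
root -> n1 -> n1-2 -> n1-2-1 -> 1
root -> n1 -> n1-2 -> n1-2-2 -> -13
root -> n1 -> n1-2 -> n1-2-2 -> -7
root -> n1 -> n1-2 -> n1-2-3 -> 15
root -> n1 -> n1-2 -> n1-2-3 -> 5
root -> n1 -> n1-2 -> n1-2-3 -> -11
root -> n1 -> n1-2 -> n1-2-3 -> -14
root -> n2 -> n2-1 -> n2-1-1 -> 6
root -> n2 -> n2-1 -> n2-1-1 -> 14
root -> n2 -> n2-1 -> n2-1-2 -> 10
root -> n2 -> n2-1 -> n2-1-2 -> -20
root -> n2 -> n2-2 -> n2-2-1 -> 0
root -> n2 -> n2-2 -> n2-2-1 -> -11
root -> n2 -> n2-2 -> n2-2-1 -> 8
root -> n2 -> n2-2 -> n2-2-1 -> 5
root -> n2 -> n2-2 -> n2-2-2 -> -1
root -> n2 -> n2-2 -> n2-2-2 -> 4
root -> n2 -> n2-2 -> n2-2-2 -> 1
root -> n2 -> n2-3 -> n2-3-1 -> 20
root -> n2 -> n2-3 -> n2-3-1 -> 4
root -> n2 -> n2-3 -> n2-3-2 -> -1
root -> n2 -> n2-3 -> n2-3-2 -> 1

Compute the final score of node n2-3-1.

n2-3-1 (Farouk): min(20, 4) = 4

4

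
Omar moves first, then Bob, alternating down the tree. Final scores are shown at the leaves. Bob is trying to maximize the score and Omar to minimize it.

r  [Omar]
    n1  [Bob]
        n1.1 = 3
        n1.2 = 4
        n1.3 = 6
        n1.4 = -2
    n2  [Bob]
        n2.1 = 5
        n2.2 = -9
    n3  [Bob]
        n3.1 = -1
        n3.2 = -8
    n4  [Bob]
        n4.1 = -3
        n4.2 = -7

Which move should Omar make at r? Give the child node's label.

n4

n1 (Bob): max(3, 4, 6, -2) = 6
n2 (Bob): max(5, -9) = 5
n3 (Bob): max(-1, -8) = -1
n4 (Bob): max(-3, -7) = -3
r (Omar): min(6, 5, -1, -3) = -3
Omar at r wants the lowest of {n1=6, n2=5, n3=-1, n4=-3}, so chooses n4.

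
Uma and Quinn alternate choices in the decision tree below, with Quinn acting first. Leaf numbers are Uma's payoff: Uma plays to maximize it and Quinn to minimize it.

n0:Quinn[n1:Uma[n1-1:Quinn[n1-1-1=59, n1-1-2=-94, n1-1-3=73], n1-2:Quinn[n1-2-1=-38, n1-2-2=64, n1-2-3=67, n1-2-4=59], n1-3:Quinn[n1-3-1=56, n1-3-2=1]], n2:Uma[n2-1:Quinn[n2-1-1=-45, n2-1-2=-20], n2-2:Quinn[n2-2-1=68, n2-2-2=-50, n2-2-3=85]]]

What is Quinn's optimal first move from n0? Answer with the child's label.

n2

n1-1 (Quinn): min(59, -94, 73) = -94
n1-2 (Quinn): min(-38, 64, 67, 59) = -38
n1-3 (Quinn): min(56, 1) = 1
n1 (Uma): max(-94, -38, 1) = 1
n2-1 (Quinn): min(-45, -20) = -45
n2-2 (Quinn): min(68, -50, 85) = -50
n2 (Uma): max(-45, -50) = -45
n0 (Quinn): min(1, -45) = -45
Quinn at n0 wants the lowest of {n1=1, n2=-45}, so chooses n2.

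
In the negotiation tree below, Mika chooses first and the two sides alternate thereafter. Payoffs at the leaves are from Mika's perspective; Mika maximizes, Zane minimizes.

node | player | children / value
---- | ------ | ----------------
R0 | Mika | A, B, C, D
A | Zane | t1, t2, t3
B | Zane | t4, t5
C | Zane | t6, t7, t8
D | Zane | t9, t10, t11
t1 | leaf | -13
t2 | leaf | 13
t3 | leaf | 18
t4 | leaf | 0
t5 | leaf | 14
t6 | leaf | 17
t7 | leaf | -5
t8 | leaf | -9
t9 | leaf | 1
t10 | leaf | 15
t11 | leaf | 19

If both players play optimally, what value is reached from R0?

A (Zane): min(-13, 13, 18) = -13
B (Zane): min(0, 14) = 0
C (Zane): min(17, -5, -9) = -9
D (Zane): min(1, 15, 19) = 1
R0 (Mika): max(-13, 0, -9, 1) = 1

1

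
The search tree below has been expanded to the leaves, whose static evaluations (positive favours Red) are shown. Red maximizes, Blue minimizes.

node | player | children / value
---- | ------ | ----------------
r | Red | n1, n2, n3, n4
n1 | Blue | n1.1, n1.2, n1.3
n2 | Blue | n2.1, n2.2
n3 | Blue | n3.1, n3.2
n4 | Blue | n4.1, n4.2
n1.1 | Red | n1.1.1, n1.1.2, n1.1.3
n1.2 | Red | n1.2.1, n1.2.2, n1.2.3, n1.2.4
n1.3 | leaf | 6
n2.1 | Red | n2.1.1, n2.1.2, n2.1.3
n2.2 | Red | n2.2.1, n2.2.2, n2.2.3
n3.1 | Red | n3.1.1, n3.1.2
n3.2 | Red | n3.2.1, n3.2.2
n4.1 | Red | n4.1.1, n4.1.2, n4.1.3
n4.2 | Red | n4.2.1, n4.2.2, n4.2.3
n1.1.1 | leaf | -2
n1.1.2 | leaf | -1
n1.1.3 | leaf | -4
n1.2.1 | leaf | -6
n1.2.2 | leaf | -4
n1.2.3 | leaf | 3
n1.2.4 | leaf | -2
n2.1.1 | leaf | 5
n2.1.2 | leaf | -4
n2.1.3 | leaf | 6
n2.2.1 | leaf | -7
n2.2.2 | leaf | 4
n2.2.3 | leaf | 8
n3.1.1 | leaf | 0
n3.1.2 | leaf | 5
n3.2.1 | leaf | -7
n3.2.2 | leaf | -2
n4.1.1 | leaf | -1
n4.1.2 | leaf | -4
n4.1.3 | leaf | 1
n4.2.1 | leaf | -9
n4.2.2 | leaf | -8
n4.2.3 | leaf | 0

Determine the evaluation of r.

n1.1 (Red): max(-2, -1, -4) = -1
n1.2 (Red): max(-6, -4, 3, -2) = 3
n1 (Blue): min(-1, 3, 6) = -1
n2.1 (Red): max(5, -4, 6) = 6
n2.2 (Red): max(-7, 4, 8) = 8
n2 (Blue): min(6, 8) = 6
n3.1 (Red): max(0, 5) = 5
n3.2 (Red): max(-7, -2) = -2
n3 (Blue): min(5, -2) = -2
n4.1 (Red): max(-1, -4, 1) = 1
n4.2 (Red): max(-9, -8, 0) = 0
n4 (Blue): min(1, 0) = 0
r (Red): max(-1, 6, -2, 0) = 6

6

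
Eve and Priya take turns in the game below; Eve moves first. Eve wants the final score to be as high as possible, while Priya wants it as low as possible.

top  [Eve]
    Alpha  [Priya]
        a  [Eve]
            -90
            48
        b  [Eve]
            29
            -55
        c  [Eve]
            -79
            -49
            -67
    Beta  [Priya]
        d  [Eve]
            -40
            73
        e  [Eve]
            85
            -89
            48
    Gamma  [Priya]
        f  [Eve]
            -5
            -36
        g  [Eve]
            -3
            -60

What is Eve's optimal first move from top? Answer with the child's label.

a (Eve): max(-90, 48) = 48
b (Eve): max(29, -55) = 29
c (Eve): max(-79, -49, -67) = -49
Alpha (Priya): min(48, 29, -49) = -49
d (Eve): max(-40, 73) = 73
e (Eve): max(85, -89, 48) = 85
Beta (Priya): min(73, 85) = 73
f (Eve): max(-5, -36) = -5
g (Eve): max(-3, -60) = -3
Gamma (Priya): min(-5, -3) = -5
top (Eve): max(-49, 73, -5) = 73
Eve at top wants the highest of {Alpha=-49, Beta=73, Gamma=-5}, so chooses Beta.

Beta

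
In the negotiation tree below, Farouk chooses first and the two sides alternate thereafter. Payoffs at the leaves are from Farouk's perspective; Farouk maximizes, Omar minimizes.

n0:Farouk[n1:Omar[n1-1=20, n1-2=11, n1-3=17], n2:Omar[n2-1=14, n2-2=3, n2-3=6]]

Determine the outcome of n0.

11

n1 (Omar): min(20, 11, 17) = 11
n2 (Omar): min(14, 3, 6) = 3
n0 (Farouk): max(11, 3) = 11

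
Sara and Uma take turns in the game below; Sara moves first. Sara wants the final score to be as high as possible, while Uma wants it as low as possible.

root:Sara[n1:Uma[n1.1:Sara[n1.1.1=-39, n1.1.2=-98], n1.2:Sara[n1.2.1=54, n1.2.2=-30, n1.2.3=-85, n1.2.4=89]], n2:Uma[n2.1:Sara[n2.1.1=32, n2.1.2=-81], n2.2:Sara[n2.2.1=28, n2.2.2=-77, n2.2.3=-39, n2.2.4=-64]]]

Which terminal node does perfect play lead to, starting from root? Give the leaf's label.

n1.1 (Sara): max(-39, -98) = -39
n1.2 (Sara): max(54, -30, -85, 89) = 89
n1 (Uma): min(-39, 89) = -39
n2.1 (Sara): max(32, -81) = 32
n2.2 (Sara): max(28, -77, -39, -64) = 28
n2 (Uma): min(32, 28) = 28
root (Sara): max(-39, 28) = 28
At root, Sara picks n2 (highest: 28).
At n2, Uma picks n2.2 (lowest: 28).
At n2.2, Sara picks n2.2.1 (highest: 28).
Terminal value 28.

n2.2.1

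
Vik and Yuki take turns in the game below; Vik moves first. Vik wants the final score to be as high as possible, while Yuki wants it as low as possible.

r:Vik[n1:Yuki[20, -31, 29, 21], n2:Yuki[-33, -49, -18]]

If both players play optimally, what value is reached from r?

-31

n1 (Yuki): min(20, -31, 29, 21) = -31
n2 (Yuki): min(-33, -49, -18) = -49
r (Vik): max(-31, -49) = -31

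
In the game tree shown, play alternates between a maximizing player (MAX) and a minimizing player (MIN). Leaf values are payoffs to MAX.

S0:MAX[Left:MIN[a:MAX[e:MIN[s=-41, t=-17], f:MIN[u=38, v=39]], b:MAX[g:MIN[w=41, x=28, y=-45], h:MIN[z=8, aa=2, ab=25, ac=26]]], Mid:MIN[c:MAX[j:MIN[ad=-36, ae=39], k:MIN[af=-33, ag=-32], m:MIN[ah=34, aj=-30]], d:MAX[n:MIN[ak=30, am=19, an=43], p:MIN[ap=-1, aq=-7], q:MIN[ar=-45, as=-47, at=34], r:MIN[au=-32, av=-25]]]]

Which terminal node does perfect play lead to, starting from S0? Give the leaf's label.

aa

e (MIN): min(-41, -17) = -41
f (MIN): min(38, 39) = 38
a (MAX): max(-41, 38) = 38
g (MIN): min(41, 28, -45) = -45
h (MIN): min(8, 2, 25, 26) = 2
b (MAX): max(-45, 2) = 2
Left (MIN): min(38, 2) = 2
j (MIN): min(-36, 39) = -36
k (MIN): min(-33, -32) = -33
m (MIN): min(34, -30) = -30
c (MAX): max(-36, -33, -30) = -30
n (MIN): min(30, 19, 43) = 19
p (MIN): min(-1, -7) = -7
q (MIN): min(-45, -47, 34) = -47
r (MIN): min(-32, -25) = -32
d (MAX): max(19, -7, -47, -32) = 19
Mid (MIN): min(-30, 19) = -30
S0 (MAX): max(2, -30) = 2
At S0, MAX picks Left (highest: 2).
At Left, MIN picks b (lowest: 2).
At b, MAX picks h (highest: 2).
At h, MIN picks aa (lowest: 2).
Terminal value 2.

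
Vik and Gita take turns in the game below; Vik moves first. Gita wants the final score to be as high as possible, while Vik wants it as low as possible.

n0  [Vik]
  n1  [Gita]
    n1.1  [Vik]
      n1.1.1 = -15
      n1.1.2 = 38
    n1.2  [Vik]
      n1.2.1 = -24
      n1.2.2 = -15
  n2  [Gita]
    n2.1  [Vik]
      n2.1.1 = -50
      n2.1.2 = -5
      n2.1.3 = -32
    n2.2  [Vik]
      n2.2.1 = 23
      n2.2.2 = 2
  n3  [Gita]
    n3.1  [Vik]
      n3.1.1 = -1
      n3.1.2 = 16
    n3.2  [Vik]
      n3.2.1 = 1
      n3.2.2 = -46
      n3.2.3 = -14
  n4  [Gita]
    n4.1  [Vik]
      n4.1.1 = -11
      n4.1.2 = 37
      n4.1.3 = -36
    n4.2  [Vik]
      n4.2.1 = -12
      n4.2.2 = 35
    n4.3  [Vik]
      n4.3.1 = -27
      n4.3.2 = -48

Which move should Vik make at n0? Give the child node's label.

n1

n1.1 (Vik): min(-15, 38) = -15
n1.2 (Vik): min(-24, -15) = -24
n1 (Gita): max(-15, -24) = -15
n2.1 (Vik): min(-50, -5, -32) = -50
n2.2 (Vik): min(23, 2) = 2
n2 (Gita): max(-50, 2) = 2
n3.1 (Vik): min(-1, 16) = -1
n3.2 (Vik): min(1, -46, -14) = -46
n3 (Gita): max(-1, -46) = -1
n4.1 (Vik): min(-11, 37, -36) = -36
n4.2 (Vik): min(-12, 35) = -12
n4.3 (Vik): min(-27, -48) = -48
n4 (Gita): max(-36, -12, -48) = -12
n0 (Vik): min(-15, 2, -1, -12) = -15
Vik at n0 wants the lowest of {n1=-15, n2=2, n3=-1, n4=-12}, so chooses n1.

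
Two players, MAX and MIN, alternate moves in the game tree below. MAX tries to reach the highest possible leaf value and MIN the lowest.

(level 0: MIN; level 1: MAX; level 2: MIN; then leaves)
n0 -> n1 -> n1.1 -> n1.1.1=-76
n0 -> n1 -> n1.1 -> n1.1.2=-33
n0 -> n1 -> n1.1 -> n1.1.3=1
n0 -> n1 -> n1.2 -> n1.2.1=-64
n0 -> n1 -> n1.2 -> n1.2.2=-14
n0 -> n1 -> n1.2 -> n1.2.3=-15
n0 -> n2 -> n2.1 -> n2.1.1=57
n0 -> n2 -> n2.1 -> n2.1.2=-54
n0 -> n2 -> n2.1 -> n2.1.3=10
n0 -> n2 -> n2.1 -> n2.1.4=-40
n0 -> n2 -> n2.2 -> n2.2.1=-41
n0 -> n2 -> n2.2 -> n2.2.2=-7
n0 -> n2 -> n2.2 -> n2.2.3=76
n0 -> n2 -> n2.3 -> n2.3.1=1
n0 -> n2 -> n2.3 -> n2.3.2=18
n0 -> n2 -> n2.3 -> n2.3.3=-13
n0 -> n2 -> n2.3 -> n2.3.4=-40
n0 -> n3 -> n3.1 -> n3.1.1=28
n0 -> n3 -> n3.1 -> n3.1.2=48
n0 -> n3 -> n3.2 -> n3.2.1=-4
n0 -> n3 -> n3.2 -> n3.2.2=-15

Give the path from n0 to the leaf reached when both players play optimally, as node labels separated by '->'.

n1.1 (MIN): min(-76, -33, 1) = -76
n1.2 (MIN): min(-64, -14, -15) = -64
n1 (MAX): max(-76, -64) = -64
n2.1 (MIN): min(57, -54, 10, -40) = -54
n2.2 (MIN): min(-41, -7, 76) = -41
n2.3 (MIN): min(1, 18, -13, -40) = -40
n2 (MAX): max(-54, -41, -40) = -40
n3.1 (MIN): min(28, 48) = 28
n3.2 (MIN): min(-4, -15) = -15
n3 (MAX): max(28, -15) = 28
n0 (MIN): min(-64, -40, 28) = -64
At n0, MIN picks n1 (lowest: -64).
At n1, MAX picks n1.2 (highest: -64).
At n1.2, MIN picks n1.2.1 (lowest: -64).
Terminal value -64.

n0 -> n1 -> n1.2 -> n1.2.1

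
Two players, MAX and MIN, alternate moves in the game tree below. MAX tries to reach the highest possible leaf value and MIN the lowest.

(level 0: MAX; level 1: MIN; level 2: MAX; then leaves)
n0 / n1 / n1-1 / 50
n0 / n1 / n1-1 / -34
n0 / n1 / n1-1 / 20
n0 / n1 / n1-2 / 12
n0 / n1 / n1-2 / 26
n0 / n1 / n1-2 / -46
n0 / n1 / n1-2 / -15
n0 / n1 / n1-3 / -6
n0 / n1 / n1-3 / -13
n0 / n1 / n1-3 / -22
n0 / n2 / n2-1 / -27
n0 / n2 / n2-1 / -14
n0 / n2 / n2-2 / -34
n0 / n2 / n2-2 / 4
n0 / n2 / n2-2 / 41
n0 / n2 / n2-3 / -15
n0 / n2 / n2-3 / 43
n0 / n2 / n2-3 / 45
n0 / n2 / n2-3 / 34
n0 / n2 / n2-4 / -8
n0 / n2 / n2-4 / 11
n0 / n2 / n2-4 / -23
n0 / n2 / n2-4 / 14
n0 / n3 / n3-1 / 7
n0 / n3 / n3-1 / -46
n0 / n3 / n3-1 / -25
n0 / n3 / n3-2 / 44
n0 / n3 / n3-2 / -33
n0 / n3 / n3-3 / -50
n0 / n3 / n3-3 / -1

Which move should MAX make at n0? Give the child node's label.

n1-1 (MAX): max(50, -34, 20) = 50
n1-2 (MAX): max(12, 26, -46, -15) = 26
n1-3 (MAX): max(-6, -13, -22) = -6
n1 (MIN): min(50, 26, -6) = -6
n2-1 (MAX): max(-27, -14) = -14
n2-2 (MAX): max(-34, 4, 41) = 41
n2-3 (MAX): max(-15, 43, 45, 34) = 45
n2-4 (MAX): max(-8, 11, -23, 14) = 14
n2 (MIN): min(-14, 41, 45, 14) = -14
n3-1 (MAX): max(7, -46, -25) = 7
n3-2 (MAX): max(44, -33) = 44
n3-3 (MAX): max(-50, -1) = -1
n3 (MIN): min(7, 44, -1) = -1
n0 (MAX): max(-6, -14, -1) = -1
MAX at n0 wants the highest of {n1=-6, n2=-14, n3=-1}, so chooses n3.

n3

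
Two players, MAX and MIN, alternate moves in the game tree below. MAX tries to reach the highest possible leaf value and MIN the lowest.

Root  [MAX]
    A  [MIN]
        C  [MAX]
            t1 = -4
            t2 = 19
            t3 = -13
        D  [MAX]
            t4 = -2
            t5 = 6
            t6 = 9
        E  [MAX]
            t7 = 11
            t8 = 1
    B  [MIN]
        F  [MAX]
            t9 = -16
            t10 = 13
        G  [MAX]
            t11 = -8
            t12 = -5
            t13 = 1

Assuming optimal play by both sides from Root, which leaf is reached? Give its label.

t6

C (MAX): max(-4, 19, -13) = 19
D (MAX): max(-2, 6, 9) = 9
E (MAX): max(11, 1) = 11
A (MIN): min(19, 9, 11) = 9
F (MAX): max(-16, 13) = 13
G (MAX): max(-8, -5, 1) = 1
B (MIN): min(13, 1) = 1
Root (MAX): max(9, 1) = 9
At Root, MAX picks A (highest: 9).
At A, MIN picks D (lowest: 9).
At D, MAX picks t6 (highest: 9).
Terminal value 9.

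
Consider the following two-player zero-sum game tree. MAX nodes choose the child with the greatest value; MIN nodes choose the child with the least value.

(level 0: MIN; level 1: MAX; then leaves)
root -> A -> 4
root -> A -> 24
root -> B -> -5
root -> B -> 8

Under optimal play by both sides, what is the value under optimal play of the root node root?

A (MAX): max(4, 24) = 24
B (MAX): max(-5, 8) = 8
root (MIN): min(24, 8) = 8

8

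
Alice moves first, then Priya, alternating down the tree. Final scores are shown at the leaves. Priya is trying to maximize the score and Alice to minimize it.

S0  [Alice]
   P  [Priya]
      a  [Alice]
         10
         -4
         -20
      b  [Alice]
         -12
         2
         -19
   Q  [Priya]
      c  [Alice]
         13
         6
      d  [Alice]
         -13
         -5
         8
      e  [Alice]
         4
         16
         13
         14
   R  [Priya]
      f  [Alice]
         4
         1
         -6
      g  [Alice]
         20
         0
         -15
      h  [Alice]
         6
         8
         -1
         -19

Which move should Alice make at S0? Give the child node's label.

a (Alice): min(10, -4, -20) = -20
b (Alice): min(-12, 2, -19) = -19
P (Priya): max(-20, -19) = -19
c (Alice): min(13, 6) = 6
d (Alice): min(-13, -5, 8) = -13
e (Alice): min(4, 16, 13, 14) = 4
Q (Priya): max(6, -13, 4) = 6
f (Alice): min(4, 1, -6) = -6
g (Alice): min(20, 0, -15) = -15
h (Alice): min(6, 8, -1, -19) = -19
R (Priya): max(-6, -15, -19) = -6
S0 (Alice): min(-19, 6, -6) = -19
Alice at S0 wants the lowest of {P=-19, Q=6, R=-6}, so chooses P.

P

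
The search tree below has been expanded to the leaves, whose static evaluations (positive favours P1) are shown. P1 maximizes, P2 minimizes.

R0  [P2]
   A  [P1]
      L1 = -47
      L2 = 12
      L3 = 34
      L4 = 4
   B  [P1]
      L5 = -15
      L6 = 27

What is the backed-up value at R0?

A (P1): max(-47, 12, 34, 4) = 34
B (P1): max(-15, 27) = 27
R0 (P2): min(34, 27) = 27

27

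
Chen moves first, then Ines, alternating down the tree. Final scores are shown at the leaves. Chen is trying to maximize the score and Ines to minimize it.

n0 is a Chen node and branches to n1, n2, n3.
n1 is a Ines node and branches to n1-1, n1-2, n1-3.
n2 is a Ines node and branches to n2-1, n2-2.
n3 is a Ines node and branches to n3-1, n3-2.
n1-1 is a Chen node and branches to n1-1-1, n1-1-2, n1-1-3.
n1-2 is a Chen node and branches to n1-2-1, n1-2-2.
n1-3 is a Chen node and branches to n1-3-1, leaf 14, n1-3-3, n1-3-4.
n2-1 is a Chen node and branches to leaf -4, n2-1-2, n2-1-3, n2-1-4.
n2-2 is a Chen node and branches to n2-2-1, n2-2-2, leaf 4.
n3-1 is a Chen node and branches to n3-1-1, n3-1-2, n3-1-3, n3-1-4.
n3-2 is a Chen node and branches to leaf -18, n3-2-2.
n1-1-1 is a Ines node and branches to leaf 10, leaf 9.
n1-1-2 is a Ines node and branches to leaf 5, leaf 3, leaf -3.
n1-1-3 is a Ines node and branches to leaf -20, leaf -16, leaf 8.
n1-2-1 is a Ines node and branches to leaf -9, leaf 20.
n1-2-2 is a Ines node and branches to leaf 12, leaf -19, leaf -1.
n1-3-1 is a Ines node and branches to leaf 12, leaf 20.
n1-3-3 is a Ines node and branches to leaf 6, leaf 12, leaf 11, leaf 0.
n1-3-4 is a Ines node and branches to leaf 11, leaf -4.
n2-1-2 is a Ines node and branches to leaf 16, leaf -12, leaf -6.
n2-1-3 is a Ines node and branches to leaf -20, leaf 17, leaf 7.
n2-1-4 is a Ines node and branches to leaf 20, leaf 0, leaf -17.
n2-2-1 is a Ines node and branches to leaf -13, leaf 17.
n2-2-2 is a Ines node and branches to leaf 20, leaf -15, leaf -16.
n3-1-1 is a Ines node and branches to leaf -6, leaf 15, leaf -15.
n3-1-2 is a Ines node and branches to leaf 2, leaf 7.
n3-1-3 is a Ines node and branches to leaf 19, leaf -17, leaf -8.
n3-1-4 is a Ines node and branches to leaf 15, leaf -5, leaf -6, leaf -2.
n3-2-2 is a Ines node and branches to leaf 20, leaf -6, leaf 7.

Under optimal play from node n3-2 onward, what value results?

n3-2-2 (Ines): min(20, -6, 7) = -6
n3-2 (Chen): max(-18, -6) = -6

-6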